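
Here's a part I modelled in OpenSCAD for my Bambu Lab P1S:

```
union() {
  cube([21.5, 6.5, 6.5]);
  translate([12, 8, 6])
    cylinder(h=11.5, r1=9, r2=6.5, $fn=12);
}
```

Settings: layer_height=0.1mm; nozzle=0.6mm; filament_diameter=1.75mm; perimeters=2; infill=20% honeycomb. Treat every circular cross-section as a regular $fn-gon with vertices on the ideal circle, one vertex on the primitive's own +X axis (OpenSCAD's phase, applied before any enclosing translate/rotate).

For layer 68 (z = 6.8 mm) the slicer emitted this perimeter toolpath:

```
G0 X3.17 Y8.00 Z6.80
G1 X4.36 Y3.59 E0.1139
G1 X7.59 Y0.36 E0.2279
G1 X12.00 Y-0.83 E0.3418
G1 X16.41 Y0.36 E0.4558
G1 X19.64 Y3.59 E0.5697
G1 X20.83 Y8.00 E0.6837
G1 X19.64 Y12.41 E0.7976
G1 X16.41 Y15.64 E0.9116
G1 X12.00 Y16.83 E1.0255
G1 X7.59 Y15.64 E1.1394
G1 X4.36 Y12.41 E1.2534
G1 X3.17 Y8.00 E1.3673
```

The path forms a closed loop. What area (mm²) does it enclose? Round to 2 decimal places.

233.60 mm²

Apply the shoelace formula to the sequence of (X, Y) vertices; enclosed area = 233.60 mm².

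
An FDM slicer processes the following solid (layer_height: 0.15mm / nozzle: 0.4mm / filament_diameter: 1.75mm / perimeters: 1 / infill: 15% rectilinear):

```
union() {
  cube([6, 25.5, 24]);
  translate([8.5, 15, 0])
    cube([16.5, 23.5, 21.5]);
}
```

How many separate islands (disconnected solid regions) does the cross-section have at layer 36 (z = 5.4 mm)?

At z = 5.4 mm: the cube (footprint 6×25.5) is included at this height; the cube at (8.5, 15) (footprint 16.5×23.5) is included at this height; Combining (union): the 2 present regions are separate (no shared area or edge), so areas and boundary lengths simply add and each stays a separate island — 2 connected regions. Overall, the cross-section has 2 separate islands. Island count = 2.

2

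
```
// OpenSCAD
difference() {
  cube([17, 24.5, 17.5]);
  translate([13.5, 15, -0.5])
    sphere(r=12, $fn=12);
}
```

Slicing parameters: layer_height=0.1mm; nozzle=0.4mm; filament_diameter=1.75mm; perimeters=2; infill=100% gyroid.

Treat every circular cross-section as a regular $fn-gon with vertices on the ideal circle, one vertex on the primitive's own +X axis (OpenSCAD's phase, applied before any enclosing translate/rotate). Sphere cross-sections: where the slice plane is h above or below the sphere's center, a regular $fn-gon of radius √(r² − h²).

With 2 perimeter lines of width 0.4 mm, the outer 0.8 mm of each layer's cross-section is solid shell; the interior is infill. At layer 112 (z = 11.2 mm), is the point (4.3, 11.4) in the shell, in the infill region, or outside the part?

infill

At z = 11.2 mm: the cube (footprint 17×24.5) is included at this height; the r=12 sphere at (13.5, 15) contributes a regular 12-gon of circumradius √(12²−11.7²) = 2.666; Taking the first minus the rest: starting from the 17×24.5 cube, the r=12 sphere at (13.5, 15) lies wholly inside it (removes its full 21.33 mm² and its 16.56 mm outline becomes a hole wall) — 1 connected region with 1 hole. Overall, the cross-section is one region with 1 hole. The nearest boundary edge runs (0.00, 0.00)→(0.00, 24.50); distance from the point to it = 4.30 mm. The point is inside the cross-section and 4.30 mm from the nearest boundary — more than the 0.8 mm shell width (2 × 0.4), so it's in the infill interior.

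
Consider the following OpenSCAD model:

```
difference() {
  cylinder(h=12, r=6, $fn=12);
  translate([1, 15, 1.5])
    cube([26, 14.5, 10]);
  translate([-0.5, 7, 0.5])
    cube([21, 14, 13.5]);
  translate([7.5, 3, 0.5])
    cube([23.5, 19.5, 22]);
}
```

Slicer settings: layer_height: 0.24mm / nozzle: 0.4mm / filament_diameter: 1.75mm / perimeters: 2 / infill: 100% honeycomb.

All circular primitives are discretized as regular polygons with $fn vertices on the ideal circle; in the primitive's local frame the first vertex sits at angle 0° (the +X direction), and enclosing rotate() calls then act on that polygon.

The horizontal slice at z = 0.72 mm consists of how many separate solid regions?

At z = 0.72 mm: the r=6 cylinder contributes a regular 12-gon of circumradius 6; the cube at (1, 15) does not reach this height (z outside [1.5, 11.5]); the cube at (-0.5, 7) (footprint 21×14) is included at this height; the 23.5×19.5 cube at (7.5, 3) contributes its full rectangle; After the difference (first − rest): starting from the r=6 cylinder, the 21×14 cube at (-0.5, 7) misses the remaining region (no effect); the 23.5×19.5 cube at (7.5, 3) misses the remaining region (no effect) — 1 connected region. The result has 1 disconnected region.

1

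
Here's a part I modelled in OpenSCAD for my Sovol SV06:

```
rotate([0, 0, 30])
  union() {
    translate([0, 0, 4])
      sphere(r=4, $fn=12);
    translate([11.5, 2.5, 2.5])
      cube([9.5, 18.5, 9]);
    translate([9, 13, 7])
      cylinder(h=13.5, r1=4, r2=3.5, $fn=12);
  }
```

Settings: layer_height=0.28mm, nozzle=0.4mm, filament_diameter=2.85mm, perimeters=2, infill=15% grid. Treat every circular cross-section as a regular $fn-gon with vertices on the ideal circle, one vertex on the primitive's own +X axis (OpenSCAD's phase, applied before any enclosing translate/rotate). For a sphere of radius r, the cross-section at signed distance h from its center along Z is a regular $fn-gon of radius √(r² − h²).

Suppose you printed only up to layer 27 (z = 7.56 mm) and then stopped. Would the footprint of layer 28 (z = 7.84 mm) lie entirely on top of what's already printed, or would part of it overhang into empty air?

entirely on top

Compare the two slices. At z = 7.56: the r=4 sphere contributes a regular 12-gon of circumradius √(4²−3.56²) = 1.824 (area = (12/2)·1.824²·sin(360°/12) = 9.98 mm²); the 9.5×18.5 cube at (11.5, 2.5) contributes its full rectangle (area 175.75 mm²); the cone at (9, 13): at t=0.041 of its height the radius interpolates to r₁+(r₂−r₁)t = 3.979, giving a regular 12-gon of that circumradius (area = (12/2)·3.979²·sin(360°/12) = 47.50 mm²); Merging all regions: the regions partially overlap — summed areas 233.23 mm² minus the doubly-counted overlap 5.72 mm² gives 227.51 mm² — area = 227.51 mm²; (rotated 30° about Z; rotation is an isometry so areas/perimeters/island counts are preserved). At z = 7.84: the sphere: section is a regular 12-gon, circumradius = √(r²−h²) = √(4²−3.84²) = 1.120 (area = (12/2)·1.120²·sin(360°/12) = 3.76 mm²); the cube at (11.5, 2.5) (footprint 9.5×18.5) is included at this height (area 175.75 mm²); the cone at (9, 13) contributes a regular 12-gon of circumradius 3.969 (interpolated between r1=4 and r2=3.5 at t=0.062) (area = (12/2)·3.969²·sin(360°/12) = 47.26 mm²); Taking the union: the regions partially overlap — summed areas 226.77 mm² minus the doubly-counted overlap 5.65 mm² gives 221.12 mm² — area = 221.12 mm²; (rotated 30° about Z; rotation is an isometry so areas/perimeters/island counts are preserved). Checking containment: the cross-section at z = 7.84 is a subset of the cross-section at z = 7.56.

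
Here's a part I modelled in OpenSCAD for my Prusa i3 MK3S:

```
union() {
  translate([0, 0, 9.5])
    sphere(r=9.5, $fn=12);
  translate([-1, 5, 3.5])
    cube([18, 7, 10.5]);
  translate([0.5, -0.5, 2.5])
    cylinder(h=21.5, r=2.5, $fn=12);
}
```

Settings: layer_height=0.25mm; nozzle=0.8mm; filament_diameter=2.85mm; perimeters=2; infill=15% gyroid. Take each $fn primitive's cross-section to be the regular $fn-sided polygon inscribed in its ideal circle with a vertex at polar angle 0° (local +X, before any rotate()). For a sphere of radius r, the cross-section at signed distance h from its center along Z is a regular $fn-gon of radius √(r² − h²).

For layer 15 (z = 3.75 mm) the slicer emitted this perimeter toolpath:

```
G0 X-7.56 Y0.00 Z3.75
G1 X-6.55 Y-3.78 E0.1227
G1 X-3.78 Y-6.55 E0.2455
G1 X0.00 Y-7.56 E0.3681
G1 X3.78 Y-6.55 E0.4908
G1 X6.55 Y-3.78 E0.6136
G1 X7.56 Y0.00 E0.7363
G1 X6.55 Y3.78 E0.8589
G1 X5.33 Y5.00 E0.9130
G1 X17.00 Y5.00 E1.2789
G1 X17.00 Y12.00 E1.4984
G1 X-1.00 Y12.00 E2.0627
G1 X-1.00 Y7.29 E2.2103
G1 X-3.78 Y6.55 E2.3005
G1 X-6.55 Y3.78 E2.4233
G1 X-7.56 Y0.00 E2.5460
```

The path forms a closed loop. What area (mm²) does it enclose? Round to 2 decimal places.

286.14 mm²

Apply the shoelace formula to the sequence of (X, Y) vertices; enclosed area = 286.14 mm².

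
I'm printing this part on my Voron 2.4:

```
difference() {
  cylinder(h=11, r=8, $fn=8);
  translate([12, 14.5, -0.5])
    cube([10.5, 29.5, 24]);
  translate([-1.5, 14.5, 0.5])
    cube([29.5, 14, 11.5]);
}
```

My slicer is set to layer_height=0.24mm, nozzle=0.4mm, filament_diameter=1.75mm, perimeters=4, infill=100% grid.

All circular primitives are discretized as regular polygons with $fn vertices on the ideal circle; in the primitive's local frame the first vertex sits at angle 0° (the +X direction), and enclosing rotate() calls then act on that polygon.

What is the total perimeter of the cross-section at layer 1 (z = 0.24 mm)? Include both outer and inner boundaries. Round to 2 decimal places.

48.98 mm

At z = 0.24 mm: the r=8 cylinder gives a regular 8-gon of circumradius 8 (constant along its height) (perimeter = 2·8·8.000·sin(180°/8) = 48.98 mm); the cube at (12, 14.5) is present — its section is the full 10.5×29.5 rectangle (perimeter 80.00 mm); the cube at (-1.5, 14.5) is not intersected at this z (z outside [0.5, 12]); Subtracting the remaining from the first: starting from the r=8 cylinder, the 10.5×29.5 cube at (12, 14.5) misses the remaining region (no effect) — boundary = 48.98 mm. Overall, the cross-section is a single solid region. Total boundary length (outer) = 48.98 mm.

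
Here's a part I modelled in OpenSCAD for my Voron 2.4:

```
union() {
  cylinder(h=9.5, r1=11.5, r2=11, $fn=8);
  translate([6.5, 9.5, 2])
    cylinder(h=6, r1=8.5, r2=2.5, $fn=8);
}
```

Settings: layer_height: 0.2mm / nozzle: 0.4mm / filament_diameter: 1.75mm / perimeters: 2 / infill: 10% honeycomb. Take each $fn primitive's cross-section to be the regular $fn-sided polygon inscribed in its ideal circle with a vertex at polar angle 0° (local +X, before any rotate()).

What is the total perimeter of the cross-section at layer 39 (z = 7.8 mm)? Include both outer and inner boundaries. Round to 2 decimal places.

73.83 mm

At z = 7.8 mm: the cone (r1=11.5→r2=11) has section circumradius 11.089 here — a regular 8-gon (perimeter = 2·8·11.089·sin(180°/8) = 67.90 mm); the cone at (6.5, 9.5): at t=0.967 of its height the radius interpolates to r₁+(r₂−r₁)t = 2.700, giving a regular 8-gon of that circumradius (perimeter = 2·8·2.700·sin(180°/8) = 16.53 mm); Merging all regions: the regions partially overlap (shared area 5.13 mm²), so the edge portions inside another operand are dropped and the merged outline is re-measured after clipping — boundary = 73.83 mm. Overall, the cross-section is a single solid region. Total boundary length (outer) = 73.83 mm.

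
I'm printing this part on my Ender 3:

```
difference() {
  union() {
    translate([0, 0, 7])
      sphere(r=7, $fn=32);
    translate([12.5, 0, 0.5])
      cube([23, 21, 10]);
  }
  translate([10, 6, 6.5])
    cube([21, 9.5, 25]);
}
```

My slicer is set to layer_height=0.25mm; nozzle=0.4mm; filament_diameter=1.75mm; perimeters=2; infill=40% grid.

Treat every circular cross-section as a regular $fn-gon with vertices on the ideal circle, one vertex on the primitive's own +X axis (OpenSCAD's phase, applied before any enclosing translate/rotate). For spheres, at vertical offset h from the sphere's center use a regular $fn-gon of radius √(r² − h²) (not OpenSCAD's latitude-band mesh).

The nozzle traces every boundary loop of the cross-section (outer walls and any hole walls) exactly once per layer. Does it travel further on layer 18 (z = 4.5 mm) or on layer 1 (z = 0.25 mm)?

Layer 18 (z = 4.5): the sphere: section is a regular 32-gon, circumradius = √(r²−h²) = √(7²−2.5²) = 6.538 (perimeter = 2·32·6.538·sin(180°/32) = 41.02 mm); the cube at (12.5, 0) (footprint 23×21) is included at this height (perimeter 88.00 mm); Merging all regions: the 2 present regions are separate (no shared area or edge), so areas and boundary lengths simply add and each stays a separate island — boundary = 129.02 mm; the cube at (10, 6) does not reach this height (z outside [6.5, 31.5]); Taking the first minus the rest: none of the subtracted shapes is present at this height, so the result so far is unchanged — boundary = 129.02 mm. So its perimeter = 129.02 mm. Layer 1 (z = 0.25): the r=7 sphere slices to a regular 32-gon of circumradius 1.854 (√(r²−h²) with h=6.75 from center) (perimeter = 2·32·1.854·sin(180°/32) = 11.63 mm); the cube at (12.5, 0) does not reach this height (z outside [0.5, 10.5]); Merging all regions: only the r=7 sphere is present, so the union is just that shape — boundary = 11.63 mm; the cube at (10, 6) is not intersected at this z (z outside [6.5, 31.5]); Subtracting the remaining from the first: none of the subtracted shapes is present at this height, so that combined region is unchanged — boundary = 11.63 mm. So its perimeter = 11.63 mm. Layer 18 is larger (129.02 vs 11.63 mm).

layer 18 (z = 4.5 mm)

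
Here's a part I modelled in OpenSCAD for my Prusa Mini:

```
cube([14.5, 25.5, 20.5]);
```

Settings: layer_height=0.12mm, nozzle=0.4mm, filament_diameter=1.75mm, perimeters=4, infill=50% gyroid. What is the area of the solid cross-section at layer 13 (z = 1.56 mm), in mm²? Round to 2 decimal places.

369.75 mm²

At z = 1.56 mm: the cube is present — its section is the full 14.5×25.5 rectangle (area 369.75 mm²). Overall, the cross-section is a single solid region. Net area = 369.75 mm².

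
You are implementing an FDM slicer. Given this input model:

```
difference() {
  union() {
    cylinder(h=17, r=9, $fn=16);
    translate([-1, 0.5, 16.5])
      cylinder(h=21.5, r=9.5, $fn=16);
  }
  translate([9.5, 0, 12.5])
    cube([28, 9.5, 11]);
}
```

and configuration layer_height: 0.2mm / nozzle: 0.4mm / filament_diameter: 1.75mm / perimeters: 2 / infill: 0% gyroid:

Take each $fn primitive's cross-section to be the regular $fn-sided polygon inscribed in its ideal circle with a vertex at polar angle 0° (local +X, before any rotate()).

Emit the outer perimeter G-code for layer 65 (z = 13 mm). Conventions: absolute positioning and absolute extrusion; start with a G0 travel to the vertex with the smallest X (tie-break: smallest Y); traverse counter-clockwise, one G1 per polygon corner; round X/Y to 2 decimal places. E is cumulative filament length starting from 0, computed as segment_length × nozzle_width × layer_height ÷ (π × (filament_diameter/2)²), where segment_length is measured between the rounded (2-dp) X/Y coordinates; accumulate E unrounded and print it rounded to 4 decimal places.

At z = 13 mm: the r=9 cylinder gives a regular 16-gon of circumradius 9 (constant along its height); the cylinder at (-1, 0.5) is absent (z outside [16.5, 38]); Combining (union): only the r=9 cylinder is present, so the union is just that shape — 1 connected region; the cube at (9.5, 0) is present — its section is the full 28×9.5 rectangle; Taking the first minus the rest: starting from the result so far, the 28×9.5 cube at (9.5, 0) misses the remaining region (no effect) — 1 connected region. The outline is a single polygon with 16 vertices. Extrusion per mm of travel: 0.4 × 0.2 / (π × 0.875²) = 0.033260. Accumulating E over each segment gives final E = 1.8678.

G0 X-9.00 Y0.00 Z13.00
G1 X-8.31 Y-3.44 E0.1167
G1 X-6.36 Y-6.36 E0.2335
G1 X-3.44 Y-8.31 E0.3503
G1 X0.00 Y-9.00 E0.4670
G1 X3.44 Y-8.31 E0.5837
G1 X6.36 Y-6.36 E0.7004
G1 X8.31 Y-3.44 E0.8172
G1 X9.00 Y0.00 E0.9339
G1 X8.31 Y3.44 E1.0506
G1 X6.36 Y6.36 E1.1674
G1 X3.44 Y8.31 E1.2842
G1 X0.00 Y9.00 E1.4009
G1 X-3.44 Y8.31 E1.5176
G1 X-6.36 Y6.36 E1.6343
G1 X-8.31 Y3.44 E1.7511
G1 X-9.00 Y0.00 E1.8678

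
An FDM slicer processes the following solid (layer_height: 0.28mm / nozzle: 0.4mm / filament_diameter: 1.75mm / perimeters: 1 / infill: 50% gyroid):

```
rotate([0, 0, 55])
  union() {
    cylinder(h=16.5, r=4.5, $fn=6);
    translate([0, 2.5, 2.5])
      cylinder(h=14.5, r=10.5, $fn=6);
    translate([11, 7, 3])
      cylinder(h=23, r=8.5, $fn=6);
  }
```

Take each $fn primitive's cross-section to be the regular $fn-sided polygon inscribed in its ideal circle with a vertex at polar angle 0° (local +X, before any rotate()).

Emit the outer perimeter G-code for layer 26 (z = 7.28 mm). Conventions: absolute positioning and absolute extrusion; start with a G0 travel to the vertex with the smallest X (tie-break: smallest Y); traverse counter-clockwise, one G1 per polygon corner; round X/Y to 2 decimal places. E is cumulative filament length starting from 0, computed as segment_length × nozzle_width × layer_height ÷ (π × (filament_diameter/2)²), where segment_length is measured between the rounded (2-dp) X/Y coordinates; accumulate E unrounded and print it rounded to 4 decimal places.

At z = 7.28 mm: the r=4.5 cylinder gives a regular 6-gon of circumradius 4.5 (constant along its height); the r=10.5 cylinder at (0, 2.5) gives a regular 6-gon of circumradius 10.5 (constant along its height); the r=8.5 cylinder at (11, 7) contributes a regular 6-gon of circumradius 8.5; Taking the union: the regions partially overlap (shared area 100.28 mm²), so overlapping operands fuse into one piece — 1 connected region; (whole slice rotated 55° about Z — lengths, areas and connectivity unchanged). The outline is a single polygon with 10 vertices. Extrusion per mm of travel: 0.4 × 0.28 / (π × 0.875²) = 0.046564. Accumulating E over each segment gives final E = 3.9206.

G0 X-12.51 Y2.35 Z7.28
G1 X-8.07 Y-7.17 E0.4891
G1 X2.39 Y-8.08 E0.9780
G1 X8.41 Y0.52 E1.4668
G1 X5.37 Y7.04 E1.8018
G1 X9.04 Y12.28 E2.0997
G1 X5.45 Y19.99 E2.4957
G1 X-3.02 Y20.73 E2.8916
G1 X-7.89 Y13.77 E3.2872
G1 X-6.54 Y10.87 E3.4361
G1 X-12.51 Y2.35 E3.9206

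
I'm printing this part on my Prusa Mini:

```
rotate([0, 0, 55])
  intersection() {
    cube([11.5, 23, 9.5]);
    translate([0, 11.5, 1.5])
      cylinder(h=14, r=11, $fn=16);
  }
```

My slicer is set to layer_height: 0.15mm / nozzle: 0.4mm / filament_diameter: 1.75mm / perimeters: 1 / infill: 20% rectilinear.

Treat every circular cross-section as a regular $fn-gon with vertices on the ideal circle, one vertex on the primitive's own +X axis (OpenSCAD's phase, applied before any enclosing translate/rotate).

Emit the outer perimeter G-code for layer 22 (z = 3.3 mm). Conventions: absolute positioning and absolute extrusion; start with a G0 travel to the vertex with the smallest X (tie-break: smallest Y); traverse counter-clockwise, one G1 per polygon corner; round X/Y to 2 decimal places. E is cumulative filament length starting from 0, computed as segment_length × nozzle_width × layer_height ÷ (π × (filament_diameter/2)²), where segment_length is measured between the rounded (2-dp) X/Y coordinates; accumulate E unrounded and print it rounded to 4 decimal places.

At z = 3.3 mm: the 11.5×23 cube contributes its full rectangle; the r=11 cylinder at (0, 11.5) contributes a regular 16-gon of circumradius 11; After intersecting: the r=11 cylinder at (0, 11.5) partially overlaps the 11.5×23 cube; clipping to the common part keeps 185.22 mm² — 1 connected region; (rotated 55° about Z; rotation is an isometry so areas/perimeters/island counts are preserved). The outline is a single polygon with 9 vertices. Extrusion per mm of travel: 0.4 × 0.15 / (π × 0.875²) = 0.024945. Accumulating E over each segment gives final E = 1.4052.

G0 X-18.43 Y12.91 Z3.30
G1 X-0.41 Y0.29 E0.5488
G1 X1.32 Y4.22 E0.6559
G1 X1.41 Y8.51 E0.7629
G1 X-0.14 Y12.51 E0.8699
G1 X-3.11 Y15.61 E0.9770
G1 X-7.04 Y17.34 E1.0841
G1 X-11.33 Y17.43 E1.1912
G1 X-15.33 Y15.87 E1.2983
G1 X-18.43 Y12.91 E1.4052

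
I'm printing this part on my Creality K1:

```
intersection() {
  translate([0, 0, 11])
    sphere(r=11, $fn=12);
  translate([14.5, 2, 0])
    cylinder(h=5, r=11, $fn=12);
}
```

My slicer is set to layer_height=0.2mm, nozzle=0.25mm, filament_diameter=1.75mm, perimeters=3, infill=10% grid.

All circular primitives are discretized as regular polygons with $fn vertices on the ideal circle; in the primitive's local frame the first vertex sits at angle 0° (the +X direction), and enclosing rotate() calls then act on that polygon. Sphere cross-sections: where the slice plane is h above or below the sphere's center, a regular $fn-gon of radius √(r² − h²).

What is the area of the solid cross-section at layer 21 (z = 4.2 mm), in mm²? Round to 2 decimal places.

At z = 4.2 mm: the r=11 sphere contributes a regular 12-gon of circumradius √(11²−6.8²) = 8.646 (area = (12/2)·8.646²·sin(360°/12) = 224.28 mm²); the r=11 cylinder at (14.5, 2) gives a regular 12-gon of circumradius 11 (constant along its height) (area = (12/2)·11.000²·sin(360°/12) = 363.00 mm²); Taking the intersection: the r=11 cylinder at (14.5, 2) partially overlaps the r=11 sphere; clipping to the common part keeps 38.34 mm² — area = 38.34 mm². Overall, the cross-section is a single solid region. Net area = 38.34 mm².

38.34 mm²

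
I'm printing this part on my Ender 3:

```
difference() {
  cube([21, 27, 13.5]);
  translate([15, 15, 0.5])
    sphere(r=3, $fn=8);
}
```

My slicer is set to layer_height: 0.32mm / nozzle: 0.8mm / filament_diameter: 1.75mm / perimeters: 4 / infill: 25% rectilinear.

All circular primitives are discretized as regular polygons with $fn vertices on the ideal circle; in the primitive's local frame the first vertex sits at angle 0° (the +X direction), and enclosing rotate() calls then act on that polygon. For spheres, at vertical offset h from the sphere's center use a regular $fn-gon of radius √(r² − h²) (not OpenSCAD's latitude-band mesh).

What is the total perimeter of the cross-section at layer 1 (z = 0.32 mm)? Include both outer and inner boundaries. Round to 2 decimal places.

At z = 0.32 mm: the cube is present — its section is the full 21×27 rectangle (perimeter 96.00 mm); the r=3 sphere at (15, 15) contributes a regular 8-gon of circumradius √(3²−0.18²) = 2.995 (perimeter = 2·8·2.995·sin(180°/8) = 18.34 mm); Taking the first minus the rest: starting from the 21×27 cube, the r=3 sphere at (15, 15) lies wholly inside it (removes its full 25.36 mm² and its 18.34 mm outline becomes a hole wall) — boundary (outer + 1 inner loop) = 114.34 mm. Overall, the cross-section is one region with 1 hole. Total boundary length (outer + inner) = 114.34 mm.

114.34 mm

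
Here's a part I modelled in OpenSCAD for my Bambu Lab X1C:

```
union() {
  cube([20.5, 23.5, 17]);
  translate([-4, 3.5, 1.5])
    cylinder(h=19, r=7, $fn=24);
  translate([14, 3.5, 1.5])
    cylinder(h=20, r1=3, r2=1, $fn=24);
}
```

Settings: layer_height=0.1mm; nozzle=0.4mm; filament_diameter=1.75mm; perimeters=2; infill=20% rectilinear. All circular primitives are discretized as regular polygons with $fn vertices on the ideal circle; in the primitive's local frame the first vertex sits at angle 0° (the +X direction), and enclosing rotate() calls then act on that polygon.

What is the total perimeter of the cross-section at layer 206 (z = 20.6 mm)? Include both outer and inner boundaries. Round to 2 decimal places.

At z = 20.6 mm: the cube is absent (z outside [0, 17]); the cylinder at (-4, 3.5) is absent (z outside [1.5, 20.5]); the cone at (14, 3.5): at t=0.955 of its height the radius interpolates to r₁+(r₂−r₁)t = 1.090, giving a regular 24-gon of that circumradius (perimeter = 2·24·1.090·sin(180°/24) = 6.83 mm); Merging all regions: only the cone at (14, 3.5) is present, so the union is just that shape — boundary = 6.83 mm. Overall, the cross-section is a single solid region. Total boundary length (outer) = 6.83 mm.

6.83 mm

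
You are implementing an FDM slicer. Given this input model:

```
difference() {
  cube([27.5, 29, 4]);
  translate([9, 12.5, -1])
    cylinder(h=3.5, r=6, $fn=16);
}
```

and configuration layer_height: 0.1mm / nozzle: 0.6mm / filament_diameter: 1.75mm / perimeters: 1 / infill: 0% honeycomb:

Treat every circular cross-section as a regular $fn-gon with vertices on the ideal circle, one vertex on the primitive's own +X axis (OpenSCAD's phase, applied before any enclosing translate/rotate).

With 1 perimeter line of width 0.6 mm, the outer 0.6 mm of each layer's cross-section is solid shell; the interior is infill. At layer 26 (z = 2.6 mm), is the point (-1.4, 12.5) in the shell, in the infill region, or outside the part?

At z = 2.6 mm: the cube is present — its section is the full 27.5×29 rectangle; the cylinder at (9, 12.5) does not reach this height (z outside [-1, 2.5]); Taking the first minus the rest: none of the subtracted shapes is present at this height, so the 27.5×29 cube is unchanged — 1 connected region. Overall, the cross-section is a single solid region. The nearest boundary edge runs (0.00, 29.00)→(0.00, 0.00); distance from the point to it = 1.40 mm. The point is not inside any of the regions above, so it lies outside the cross-section (1.40 mm from the nearest boundary).

outside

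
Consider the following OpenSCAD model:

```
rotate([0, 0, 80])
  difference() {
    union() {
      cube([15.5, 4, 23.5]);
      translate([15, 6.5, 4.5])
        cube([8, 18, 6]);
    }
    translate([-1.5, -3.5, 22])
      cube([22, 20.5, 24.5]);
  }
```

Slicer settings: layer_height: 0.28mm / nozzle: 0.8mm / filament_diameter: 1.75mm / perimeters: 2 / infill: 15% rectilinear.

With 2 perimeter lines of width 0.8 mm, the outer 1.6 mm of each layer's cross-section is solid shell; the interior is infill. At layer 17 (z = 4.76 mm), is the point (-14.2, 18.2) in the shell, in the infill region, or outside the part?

shell

At z = 4.76 mm: the 15.5×4 cube contributes its full rectangle; the cube at (15, 6.5) (footprint 8×18) is included at this height; Merging all regions: the 2 present regions are separate (no shared area or edge), so areas and boundary lengths simply add and each stays a separate island — 2 connected regions; the cube at (-1.5, -3.5) is absent (z outside [22, 46.5]); Subtracting the remaining from the first: none of the subtracted shapes is present at this height, so that combined region is unchanged — 2 connected regions; (rotated 80° about Z; rotation is an isometry so areas/perimeters/island counts are preserved). Overall, the cross-section has 2 separate islands. Undo the 80° rotation: the query point maps to (15.458, 17.145) in the un-rotated model frame. The nearest boundary edge runs (15.00, 6.50)→(15.00, 24.50); distance from the point to it = 0.46 mm. (Shell/infill is judged within the island containing the point — the largest one.) The point is inside the cross-section, 0.46 mm from the nearest boundary — within the 1.6 mm shell band (2 × 0.8).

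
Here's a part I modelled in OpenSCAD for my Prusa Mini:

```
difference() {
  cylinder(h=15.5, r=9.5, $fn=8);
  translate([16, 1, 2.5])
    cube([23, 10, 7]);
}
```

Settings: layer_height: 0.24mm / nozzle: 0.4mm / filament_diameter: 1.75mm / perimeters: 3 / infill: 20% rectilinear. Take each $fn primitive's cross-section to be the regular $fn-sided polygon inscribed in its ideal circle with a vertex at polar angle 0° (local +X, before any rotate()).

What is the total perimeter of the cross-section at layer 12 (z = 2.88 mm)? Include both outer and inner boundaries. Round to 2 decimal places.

58.17 mm

At z = 2.88 mm: the r=9.5 cylinder gives a regular 8-gon of circumradius 9.5 (constant along its height) (perimeter = 2·8·9.500·sin(180°/8) = 58.17 mm); the 23×10 cube at (16, 1) contributes its full rectangle (perimeter 66.00 mm); After the difference (first − rest): starting from the r=9.5 cylinder, the 23×10 cube at (16, 1) misses the remaining region (no effect) — boundary = 58.17 mm. Overall, the cross-section is a single solid region. Total boundary length (outer) = 58.17 mm.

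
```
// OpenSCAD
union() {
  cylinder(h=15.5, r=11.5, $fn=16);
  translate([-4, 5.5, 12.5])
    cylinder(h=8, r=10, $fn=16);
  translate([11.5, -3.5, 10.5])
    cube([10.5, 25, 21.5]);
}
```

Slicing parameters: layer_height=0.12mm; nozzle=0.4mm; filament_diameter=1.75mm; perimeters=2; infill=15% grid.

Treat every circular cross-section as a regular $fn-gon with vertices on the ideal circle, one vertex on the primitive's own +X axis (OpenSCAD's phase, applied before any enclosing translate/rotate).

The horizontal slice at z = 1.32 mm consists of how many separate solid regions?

At z = 1.32 mm: the r=11.5 cylinder contributes a regular 16-gon of circumradius 11.5; the cylinder at (-4, 5.5) does not reach this height (z outside [12.5, 20.5]); the cube at (11.5, -3.5) does not reach this height (z outside [10.5, 32]); Taking the union: only the r=11.5 cylinder is present, so the union is just that shape — 1 connected region. The result has 1 disconnected region.

1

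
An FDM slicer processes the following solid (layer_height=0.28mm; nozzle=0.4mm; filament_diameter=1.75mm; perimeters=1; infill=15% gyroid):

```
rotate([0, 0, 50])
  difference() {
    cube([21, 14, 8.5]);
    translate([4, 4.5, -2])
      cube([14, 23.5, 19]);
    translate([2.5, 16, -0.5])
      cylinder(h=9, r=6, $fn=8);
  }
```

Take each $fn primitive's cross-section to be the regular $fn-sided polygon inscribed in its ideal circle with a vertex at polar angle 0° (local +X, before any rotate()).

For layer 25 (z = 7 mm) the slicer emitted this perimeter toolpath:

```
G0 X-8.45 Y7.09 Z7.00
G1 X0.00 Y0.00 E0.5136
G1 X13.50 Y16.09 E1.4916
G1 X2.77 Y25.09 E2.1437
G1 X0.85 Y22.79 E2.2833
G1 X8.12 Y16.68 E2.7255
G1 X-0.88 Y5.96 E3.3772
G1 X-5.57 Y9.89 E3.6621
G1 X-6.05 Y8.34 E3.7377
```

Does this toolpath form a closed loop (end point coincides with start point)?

no

Start point (G0): (-8.45, 7.09). End point (last G1): the path does not return to the start — open.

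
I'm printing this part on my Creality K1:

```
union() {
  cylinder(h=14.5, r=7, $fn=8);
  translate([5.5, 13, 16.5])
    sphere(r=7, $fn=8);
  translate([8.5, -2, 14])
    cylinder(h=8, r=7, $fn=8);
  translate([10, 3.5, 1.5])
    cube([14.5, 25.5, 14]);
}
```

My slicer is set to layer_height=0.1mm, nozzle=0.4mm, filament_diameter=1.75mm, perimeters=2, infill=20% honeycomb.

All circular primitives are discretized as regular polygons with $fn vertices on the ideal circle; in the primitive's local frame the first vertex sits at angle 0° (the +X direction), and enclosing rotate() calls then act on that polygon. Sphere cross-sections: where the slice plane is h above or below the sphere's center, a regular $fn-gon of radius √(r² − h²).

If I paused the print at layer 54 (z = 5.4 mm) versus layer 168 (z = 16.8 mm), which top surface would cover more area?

Layer 54 (z = 5.4): the r=7 cylinder gives a regular 8-gon of circumradius 7 (constant along its height) (area = (8/2)·7.000²·sin(360°/8) = 138.59 mm²); the sphere at (5.5, 13) is not intersected at this z (|z−center|=11.100 > r=7); the cylinder at (8.5, -2) is absent (z outside [14, 22]); the 14.5×25.5 cube at (10, 3.5) contributes its full rectangle (area 369.75 mm²); Taking the union: the 2 present regions are separate (no shared area or edge), so areas and boundary lengths simply add and each stays a separate island — area = 508.34 mm². So its area = 508.34 mm². Layer 168 (z = 16.8): the cylinder is absent (z outside [0, 14.5]); the r=7 sphere at (5.5, 13) slices to a regular 8-gon of circumradius 6.994 (√(r²−h²) with h=0.3 from center) (area = (8/2)·6.994²·sin(360°/8) = 138.34 mm²); the r=7 cylinder at (8.5, -2) contributes a regular 8-gon of circumradius 7 (area = (8/2)·7.000²·sin(360°/8) = 138.59 mm²); the cube at (10, 3.5) is absent (z outside [1.5, 15.5]); Taking the union: the 2 present regions are separate (no shared area or edge), so areas and boundary lengths simply add and each stays a separate island — area = 276.93 mm². So its area = 276.93 mm². Layer 54 is larger (508.34 vs 276.93 mm²).

layer 54 (z = 5.4 mm)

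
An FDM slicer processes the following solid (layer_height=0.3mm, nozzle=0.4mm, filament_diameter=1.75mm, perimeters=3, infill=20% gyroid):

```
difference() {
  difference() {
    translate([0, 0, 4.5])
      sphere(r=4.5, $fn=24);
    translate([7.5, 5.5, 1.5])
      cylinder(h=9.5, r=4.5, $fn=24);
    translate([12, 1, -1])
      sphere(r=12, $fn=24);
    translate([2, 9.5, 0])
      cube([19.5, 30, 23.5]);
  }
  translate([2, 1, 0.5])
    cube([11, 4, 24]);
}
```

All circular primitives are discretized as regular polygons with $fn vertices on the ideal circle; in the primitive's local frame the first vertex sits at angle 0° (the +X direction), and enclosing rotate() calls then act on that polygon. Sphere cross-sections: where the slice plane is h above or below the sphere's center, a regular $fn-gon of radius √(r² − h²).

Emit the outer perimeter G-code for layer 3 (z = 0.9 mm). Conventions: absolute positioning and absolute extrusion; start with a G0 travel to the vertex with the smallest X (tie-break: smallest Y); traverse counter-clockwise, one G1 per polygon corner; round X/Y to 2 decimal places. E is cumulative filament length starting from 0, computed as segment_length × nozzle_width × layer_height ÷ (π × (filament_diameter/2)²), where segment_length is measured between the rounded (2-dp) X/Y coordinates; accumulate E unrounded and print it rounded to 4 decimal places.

At z = 0.9 mm: the sphere: section is a regular 24-gon, circumradius = √(r²−h²) = √(4.5²−3.6²) = 2.700; the cylinder at (7.5, 5.5) is absent (z outside [1.5, 11]); the sphere at (12, 1): section is a regular 24-gon, circumradius = √(r²−h²) = √(12²−1.9²) = 11.849; the 19.5×30 cube at (2, 9.5) contributes its full rectangle; Subtracting the remaining from the first: starting from the r=4.5 sphere, the r=12 sphere at (12, 1) partially overlaps it — only the 9.41 mm² overlap (of its 436.03 mm²) is removed, clipping the outline; the 19.5×30 cube at (2, 9.5) misses the remaining region (no effect) — 1 connected region; the cube at (2, 1) (footprint 11×4) is included at this height; Taking the first minus the rest: starting from the result so far, the 11×4 cube at (2, 1) misses the remaining region (no effect) — 1 connected region. The outline is a single polygon with 18 vertices. Extrusion per mm of travel: 0.4 × 0.3 / (π × 0.875²) = 0.049890. Accumulating E over each segment gives final E = 0.7449.

G0 X-2.70 Y0.00 Z0.90
G1 X-2.61 Y-0.70 E0.0352
G1 X-2.34 Y-1.35 E0.0703
G1 X-1.91 Y-1.91 E0.1056
G1 X-1.35 Y-2.34 E0.1408
G1 X-0.70 Y-2.61 E0.1759
G1 X0.00 Y-2.70 E0.2111
G1 X0.70 Y-2.61 E0.2463
G1 X0.77 Y-2.58 E0.2501
G1 X0.56 Y-2.07 E0.2776
G1 X0.15 Y1.00 E0.4322
G1 X0.37 Y2.65 E0.5152
G1 X0.00 Y2.70 E0.5338
G1 X-0.70 Y2.61 E0.5690
G1 X-1.35 Y2.34 E0.6042
G1 X-1.91 Y1.91 E0.6394
G1 X-2.34 Y1.35 E0.6746
G1 X-2.61 Y0.70 E0.7097
G1 X-2.70 Y0.00 E0.7449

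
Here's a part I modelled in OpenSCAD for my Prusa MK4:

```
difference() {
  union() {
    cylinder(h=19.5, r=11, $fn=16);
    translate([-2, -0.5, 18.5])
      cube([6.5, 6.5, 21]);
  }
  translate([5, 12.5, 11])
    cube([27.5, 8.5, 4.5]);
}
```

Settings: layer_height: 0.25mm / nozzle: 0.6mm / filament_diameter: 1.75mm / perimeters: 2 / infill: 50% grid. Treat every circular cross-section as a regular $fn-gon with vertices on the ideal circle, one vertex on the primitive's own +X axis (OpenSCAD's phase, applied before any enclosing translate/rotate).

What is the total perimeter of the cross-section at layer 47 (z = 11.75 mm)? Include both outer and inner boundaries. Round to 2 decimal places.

At z = 11.75 mm: the r=11 cylinder contributes a regular 16-gon of circumradius 11 (perimeter = 2·16·11.000·sin(180°/16) = 68.67 mm); the cube at (-2, -0.5) is not intersected at this z (z outside [18.5, 39.5]); Combining (union): only the r=11 cylinder is present, so the union is just that shape — boundary = 68.67 mm; the 27.5×8.5 cube at (5, 12.5) contributes its full rectangle (perimeter 72.00 mm); Taking the first minus the rest: starting from that combined region, the 27.5×8.5 cube at (5, 12.5) misses the remaining region (no effect) — boundary = 68.67 mm. Overall, the cross-section is a single solid region. Total boundary length (outer) = 68.67 mm.

68.67 mm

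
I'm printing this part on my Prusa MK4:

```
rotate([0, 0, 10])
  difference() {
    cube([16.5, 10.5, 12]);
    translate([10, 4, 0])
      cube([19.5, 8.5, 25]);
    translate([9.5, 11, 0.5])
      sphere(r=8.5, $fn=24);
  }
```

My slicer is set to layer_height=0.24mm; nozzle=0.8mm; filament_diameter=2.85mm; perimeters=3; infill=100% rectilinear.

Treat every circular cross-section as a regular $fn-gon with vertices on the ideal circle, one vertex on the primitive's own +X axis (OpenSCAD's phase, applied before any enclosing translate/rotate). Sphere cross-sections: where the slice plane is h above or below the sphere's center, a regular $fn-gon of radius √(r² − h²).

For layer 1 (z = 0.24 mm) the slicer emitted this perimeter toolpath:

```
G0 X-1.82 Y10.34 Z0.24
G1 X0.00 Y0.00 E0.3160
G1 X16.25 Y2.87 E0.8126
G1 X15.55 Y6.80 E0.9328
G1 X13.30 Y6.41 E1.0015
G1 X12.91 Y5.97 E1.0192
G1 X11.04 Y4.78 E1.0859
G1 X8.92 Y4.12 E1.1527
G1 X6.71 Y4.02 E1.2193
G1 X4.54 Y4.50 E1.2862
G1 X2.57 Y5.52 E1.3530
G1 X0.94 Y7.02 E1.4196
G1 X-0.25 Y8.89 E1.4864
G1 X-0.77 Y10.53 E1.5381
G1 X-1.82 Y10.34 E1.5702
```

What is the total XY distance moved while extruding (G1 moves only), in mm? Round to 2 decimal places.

52.17 mm

Sum the Euclidean lengths of each G1 segment: total = 52.17 mm.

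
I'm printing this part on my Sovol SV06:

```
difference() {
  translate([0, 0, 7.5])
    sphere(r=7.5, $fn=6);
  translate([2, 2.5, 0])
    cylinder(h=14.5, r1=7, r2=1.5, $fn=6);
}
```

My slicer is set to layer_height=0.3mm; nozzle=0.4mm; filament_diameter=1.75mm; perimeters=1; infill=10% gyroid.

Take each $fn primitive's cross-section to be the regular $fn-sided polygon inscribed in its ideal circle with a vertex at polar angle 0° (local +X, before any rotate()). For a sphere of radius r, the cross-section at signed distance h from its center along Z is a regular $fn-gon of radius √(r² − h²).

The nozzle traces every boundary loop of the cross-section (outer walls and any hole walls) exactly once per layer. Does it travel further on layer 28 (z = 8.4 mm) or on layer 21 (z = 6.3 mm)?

Layer 28 (z = 8.4): the r=7.5 sphere contributes a regular 6-gon of circumradius √(7.5²−0.9²) = 7.446 (perimeter = 2·6·7.446·sin(180°/6) = 44.67 mm); the cone at (2, 2.5): at t=0.579 of its height the radius interpolates to r₁+(r₂−r₁)t = 3.814, giving a regular 6-gon of that circumradius (perimeter = 2·6·3.814·sin(180°/6) = 22.88 mm); After the difference (first − rest): starting from the r=7.5 sphere, the cone at (2, 2.5) lies wholly inside it (removes its full 37.79 mm² and its 22.88 mm outline becomes a hole wall) — boundary (outer + 1 inner loop) = 67.56 mm. So its perimeter = 67.56 mm. Layer 21 (z = 6.3): the sphere: section is a regular 6-gon, circumradius = √(r²−h²) = √(7.5²−1.2²) = 7.403 (perimeter = 2·6·7.403·sin(180°/6) = 44.42 mm); the cone at (2, 2.5): at t=0.434 of its height the radius interpolates to r₁+(r₂−r₁)t = 4.610, giving a regular 6-gon of that circumradius (perimeter = 2·6·4.610·sin(180°/6) = 27.66 mm); After the difference (first − rest): starting from the r=7.5 sphere, the cone at (2, 2.5) partially overlaps it — only the 52.12 mm² overlap (of its 55.22 mm²) is removed, clipping the outline — boundary = 52.90 mm. So its perimeter = 52.90 mm. Layer 28 is larger (67.56 vs 52.90 mm).

layer 28 (z = 8.4 mm)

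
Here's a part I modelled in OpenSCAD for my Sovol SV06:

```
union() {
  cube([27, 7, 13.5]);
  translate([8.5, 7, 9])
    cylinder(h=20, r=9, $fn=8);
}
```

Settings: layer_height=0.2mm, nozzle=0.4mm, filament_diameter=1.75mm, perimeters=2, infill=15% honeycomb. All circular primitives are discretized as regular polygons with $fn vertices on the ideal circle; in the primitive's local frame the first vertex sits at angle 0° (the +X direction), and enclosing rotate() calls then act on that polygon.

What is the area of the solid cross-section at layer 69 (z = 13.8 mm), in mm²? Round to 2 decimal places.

229.10 mm²

At z = 13.8 mm: the cube is not intersected at this z (z outside [0, 13.5]); the cylinder at (8.5, 7): section is a regular 8-gon, circumradius r=9 (area = (8/2)·9.000²·sin(360°/8) = 229.10 mm²); Combining (union): only the r=9 cylinder at (8.5, 7) is present, so the union is just that shape — area = 229.10 mm². Overall, the cross-section is a single solid region. Net area = 229.10 mm².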